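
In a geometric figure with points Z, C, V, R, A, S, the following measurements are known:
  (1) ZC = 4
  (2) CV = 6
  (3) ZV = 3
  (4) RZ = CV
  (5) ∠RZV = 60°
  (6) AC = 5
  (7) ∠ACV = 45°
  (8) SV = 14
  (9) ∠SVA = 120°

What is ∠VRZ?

From the given relations: RZ = CV = 6.
Step 1: By the law of cosines on triangle RZV: RV² = 6² + 3² − 2·6·3·cos(60°) = 27, so RV = 3·√3.
Step 2: By the inverse law of cosines on triangle VRZ: cos(∠VRZ) = ((3·√3)² + 6² − 3²) / (2·3·√3·6) = 54/62.35 = 0.866, so ∠VRZ = 30°.

Therefore, the measure of angle ∠VRZ = 30°.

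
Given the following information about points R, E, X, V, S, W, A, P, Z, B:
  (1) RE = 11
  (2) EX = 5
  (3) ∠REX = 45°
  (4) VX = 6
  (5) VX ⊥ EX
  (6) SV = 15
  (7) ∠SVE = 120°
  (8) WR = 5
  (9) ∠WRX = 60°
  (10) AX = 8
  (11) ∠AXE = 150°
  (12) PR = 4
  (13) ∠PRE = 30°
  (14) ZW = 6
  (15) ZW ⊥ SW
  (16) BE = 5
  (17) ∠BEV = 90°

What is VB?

Step 1: By the law of cosines on triangle EXV: EV² = 5² + 6² − 2·5·6·cos(90°) = 61, so EV = √61.
Step 2: By the law of cosines on triangle VEB: VB² = √61² + 5² − 2·√61·5·cos(90°) = 86, so VB = √86.

Therefore, the length of VB = √86.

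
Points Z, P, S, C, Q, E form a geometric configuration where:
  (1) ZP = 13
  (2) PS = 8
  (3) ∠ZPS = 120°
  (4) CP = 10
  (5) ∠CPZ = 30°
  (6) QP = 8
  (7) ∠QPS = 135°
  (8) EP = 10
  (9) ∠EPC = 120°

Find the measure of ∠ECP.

Step 1: By the law of cosines on triangle CPE: CE² = 10² + 10² − 2·10·10·cos(120°) = 300, so CE = 10·√3.
Step 2: By the inverse law of cosines on triangle ECP: cos(∠ECP) = ((10·√3)² + 10² − 10²) / (2·10·√3·10) = 300/346.41 = 0.866, so ∠ECP = 30°.

Therefore, the measure of angle ∠ECP = 30°.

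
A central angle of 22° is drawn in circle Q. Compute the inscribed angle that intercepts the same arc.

By the inscribed angle theorem, the inscribed angle is half the central angle.
Inscribed angle = 22° / 2 = 11°

11°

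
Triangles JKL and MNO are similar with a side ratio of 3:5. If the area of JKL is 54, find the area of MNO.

The ratio of areas of similar triangles = (side ratio)^2.
Side ratio = 3:5, so area ratio = 9:25.
Area of MNO / Area of JKL = 25/9
Area of MNO = 54 * 25/9 = 150

150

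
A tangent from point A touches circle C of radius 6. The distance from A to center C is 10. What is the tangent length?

The tangent, radius, and line from the external point to the center form a right triangle.
The right angle is where the tangent meets the radius.
By the Pythagorean theorem: tangent² + 6² = 10²
tangent² = 100 - 36 = 64
tangent = 8

8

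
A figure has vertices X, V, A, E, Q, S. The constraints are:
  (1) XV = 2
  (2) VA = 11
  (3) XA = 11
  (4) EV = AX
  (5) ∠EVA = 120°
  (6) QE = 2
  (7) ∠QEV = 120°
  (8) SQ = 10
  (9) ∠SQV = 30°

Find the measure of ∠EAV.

From the given relations: EV = AX = 11.
Step 1: By the law of cosines on triangle AVE: AE² = 11² + 11² − 2·11·11·cos(120°) = 363, so AE = 11·√3.
Step 2: By the inverse law of cosines on triangle EAV: cos(∠EAV) = ((11·√3)² + 11² − 11²) / (2·11·√3·11) = 363/419.16 = 0.866, so ∠EAV = 30°.

Therefore, the measure of angle ∠EAV = 30°.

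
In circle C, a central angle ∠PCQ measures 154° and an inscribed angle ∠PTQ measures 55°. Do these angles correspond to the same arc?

By the inscribed angle theorem, the inscribed angle for a central angle of 154° should be 154° / 2 = 77°.
The given inscribed angle is 55°, which does not equal 77°.
Therefore, no, they do not correspond to the same arc.

No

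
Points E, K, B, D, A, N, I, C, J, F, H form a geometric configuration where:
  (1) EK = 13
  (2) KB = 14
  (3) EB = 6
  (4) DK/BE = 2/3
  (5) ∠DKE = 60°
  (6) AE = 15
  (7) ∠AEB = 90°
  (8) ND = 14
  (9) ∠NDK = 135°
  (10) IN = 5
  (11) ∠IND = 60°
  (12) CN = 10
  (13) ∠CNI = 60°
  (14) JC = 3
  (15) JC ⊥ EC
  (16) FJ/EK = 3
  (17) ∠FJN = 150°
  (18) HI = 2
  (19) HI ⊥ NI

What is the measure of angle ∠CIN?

Step 1: By the law of cosines on triangle INC: IC² = 5² + 10² − 2·5·10·cos(60°) = 75, so IC = 5·√3.
Step 2: By the inverse law of cosines on triangle CIN: cos(∠CIN) = ((5·√3)² + 5² − 10²) / (2·5·√3·5) = 0/86.6 = 0, so ∠CIN = 90°.

Therefore, the measure of angle ∠CIN = 90°.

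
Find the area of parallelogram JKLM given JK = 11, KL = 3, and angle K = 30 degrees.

Area = 11 * 3 * sin(30°) = 33 * 1/2 = 33/2

33/2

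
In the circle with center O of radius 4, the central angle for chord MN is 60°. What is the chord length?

Chord length = 2r sin(θ/2)
= 2 × 4 × sin(60°/2)
= 2 × 4 × sin(30°)
= 4

4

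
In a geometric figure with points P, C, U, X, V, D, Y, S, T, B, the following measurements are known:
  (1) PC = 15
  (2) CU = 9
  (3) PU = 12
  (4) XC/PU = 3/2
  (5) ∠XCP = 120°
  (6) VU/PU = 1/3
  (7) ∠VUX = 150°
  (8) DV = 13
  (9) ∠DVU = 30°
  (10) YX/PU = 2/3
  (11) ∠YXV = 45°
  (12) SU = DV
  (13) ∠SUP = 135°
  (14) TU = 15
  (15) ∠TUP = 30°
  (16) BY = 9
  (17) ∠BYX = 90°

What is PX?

From the given relations: XC = 3/2·PU = 3/2·12 = 18.
Step 1: By the law of cosines on triangle PCX: PX² = 15² + 18² − 2·15·18·cos(120°) = 819, so PX = 3·√91.

Therefore, the length of PX = 3·√91.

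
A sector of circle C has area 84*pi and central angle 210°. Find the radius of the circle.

r² = 360 × 84*pi / (π × 210) = 144, so r = 12.

12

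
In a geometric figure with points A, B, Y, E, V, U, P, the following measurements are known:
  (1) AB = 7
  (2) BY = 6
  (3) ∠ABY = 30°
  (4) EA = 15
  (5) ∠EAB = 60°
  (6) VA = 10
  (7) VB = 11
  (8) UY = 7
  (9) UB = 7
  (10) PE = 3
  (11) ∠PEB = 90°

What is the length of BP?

Step 1: By the law of cosines on triangle BAE: BE² = 7² + 15² − 2·7·15·cos(60°) = 169, so BE = 13.
Step 2: By the law of cosines on triangle BEP: BP² = 13² + 3² − 2·13·3·cos(90°) = 178, so BP = √178.

Therefore, the length of BP = √178.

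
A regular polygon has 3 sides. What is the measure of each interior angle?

Each interior angle of a regular n-gon is (n - 2) * 180 / n.
For n = 3: (3 - 2) * 180 / 3 = 180/3 = 60 degrees.

60 degrees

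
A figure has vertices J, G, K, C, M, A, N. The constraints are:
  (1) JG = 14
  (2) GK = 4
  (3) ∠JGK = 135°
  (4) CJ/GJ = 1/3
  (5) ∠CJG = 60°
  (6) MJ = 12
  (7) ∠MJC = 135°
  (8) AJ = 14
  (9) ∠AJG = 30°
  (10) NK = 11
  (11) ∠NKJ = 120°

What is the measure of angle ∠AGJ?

Step 1: By the law of cosines on triangle GJA: GA² = 14² + 14² − 2·14·14·cos(30°) = 52.52, so GA ≈ 7.25.
Step 2: By the inverse law of cosines on triangle AGJ: cos(∠AGJ) = (7.25² + 14² − 14²) / (2·7.25·14) = 52.52/202.91 = 0.2588, so ∠AGJ = 75°.

Therefore, the measure of angle ∠AGJ = 75°.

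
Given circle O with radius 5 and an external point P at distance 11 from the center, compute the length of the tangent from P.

tangent = √(d² - r²) = √(11² - 5²) = √(121 - 25) = √96 = 4*sqrt(6)

4*sqrt(6)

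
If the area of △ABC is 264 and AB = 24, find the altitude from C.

height = 2 * 264 / 24 = 22

22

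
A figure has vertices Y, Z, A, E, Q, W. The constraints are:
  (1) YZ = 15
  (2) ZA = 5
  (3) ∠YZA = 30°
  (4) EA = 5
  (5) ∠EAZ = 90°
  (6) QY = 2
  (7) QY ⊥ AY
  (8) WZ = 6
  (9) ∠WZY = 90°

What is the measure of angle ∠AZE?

Step 1: By the law of cosines on triangle ZAE: ZE² = 5² + 5² − 2·5·5·cos(90°) = 50, so ZE = 5·√2.
Step 2: By the inverse law of cosines on triangle AZE: cos(∠AZE) = (5² + (5·√2)² − 5²) / (2·5·5·√2) = 50/70.71 = 0.7071, so ∠AZE = 45°.

Therefore, the measure of angle ∠AZE = 45°.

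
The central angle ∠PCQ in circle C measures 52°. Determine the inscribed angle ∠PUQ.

An inscribed angle intercepts an arc from a point on the circle, while the central angle intercepts the same arc from the center.
The inscribed angle is always half the central angle: 52° / 2 = 26°.

26°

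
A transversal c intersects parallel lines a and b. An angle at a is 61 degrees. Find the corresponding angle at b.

Corresponding angles formed by parallel lines and a transversal are equal.
The given angle is 61 degrees.
The corresponding angle = 61 degrees.

61 degrees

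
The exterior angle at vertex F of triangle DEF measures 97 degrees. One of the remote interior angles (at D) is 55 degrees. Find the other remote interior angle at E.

By the exterior angle theorem: exterior angle = sum of remote interior angles.
97 = 55 + angle E
angle E = 97 - 55 = 42 degrees

42 degrees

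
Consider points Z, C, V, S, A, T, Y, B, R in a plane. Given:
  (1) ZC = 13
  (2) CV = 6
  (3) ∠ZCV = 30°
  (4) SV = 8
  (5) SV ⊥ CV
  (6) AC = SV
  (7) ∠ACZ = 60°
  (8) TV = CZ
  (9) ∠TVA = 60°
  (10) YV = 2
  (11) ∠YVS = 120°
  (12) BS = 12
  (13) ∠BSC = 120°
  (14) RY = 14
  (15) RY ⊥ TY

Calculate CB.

Step 1: By the law of cosines on triangle CVS: CS² = 6² + 8² − 2·6·8·cos(90°) = 100, so CS = 10.
Step 2: By the law of cosines on triangle CSB: CB² = 10² + 12² − 2·10·12·cos(120°) = 364, so CB = 2·√91.

Therefore, the length of CB = 2·√91.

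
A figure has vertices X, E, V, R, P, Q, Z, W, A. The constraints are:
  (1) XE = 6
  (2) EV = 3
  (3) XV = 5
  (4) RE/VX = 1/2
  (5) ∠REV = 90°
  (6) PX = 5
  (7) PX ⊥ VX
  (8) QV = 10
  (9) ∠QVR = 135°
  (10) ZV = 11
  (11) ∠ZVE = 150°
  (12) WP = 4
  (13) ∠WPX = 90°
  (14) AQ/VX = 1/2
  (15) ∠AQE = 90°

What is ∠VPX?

Step 1: By the law of cosines on triangle PXV: PV² = 5² + 5² − 2·5·5·cos(90°) = 50, so PV = 5·√2.
Step 2: By the inverse law of cosines on triangle VPX: cos(∠VPX) = ((5·√2)² + 5² − 5²) / (2·5·√2·5) = 50/70.71 = 0.7071, so ∠VPX = 45°.

Therefore, the measure of angle ∠VPX = 45°.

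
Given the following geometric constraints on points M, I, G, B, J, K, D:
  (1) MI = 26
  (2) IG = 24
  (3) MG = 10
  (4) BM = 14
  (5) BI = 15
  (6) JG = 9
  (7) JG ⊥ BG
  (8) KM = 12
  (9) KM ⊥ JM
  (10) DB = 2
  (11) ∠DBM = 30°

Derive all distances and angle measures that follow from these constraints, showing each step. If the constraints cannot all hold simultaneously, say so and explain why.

The constraints are consistent.

Step 1: From MB = 14, BD = 2, and ∠MBD = 30°, by the law of cosines:
  MD² = MB² + BD² - 2·MB·BD·cos(30°) = 196 + 4 - 48.5 = 151.5
  MD ≈ 12.31

Step 2: From MB = 14, MI = 26, BI = 15, by the inverse law of cosines:
  cos(∠BMI) = (MB² + MI² - BI²) / (2·MB·MI)
  ∠BMI = 27.29°

Step 3: From MG = 10, MI = 26, GI = 24, by the inverse law of cosines:
  cos(∠GMI) = (MG² + MI² - GI²) / (2·MG·MI)
  ∠GMI = 67.38°

Step 4: From IB = 15, IM = 26, BM = 14, by the inverse law of cosines:
  cos(∠BIM) = (IB² + IM² - BM²) / (2·IB·IM)
  ∠BIM = 25.33°

Step 5: From IG = 24, IM = 26, GM = 10, by the inverse law of cosines:
  cos(∠GIM) = (IG² + IM² - GM²) / (2·IG·IM)
  ∠GIM = 22.62°

Step 6: From GI = 24, GM = 10, IM = 26, by the inverse law of cosines:
  cos(∠IGM) = (GI² + GM² - IM²) / (2·GI·GM)
  ∠IGM = 90°

Step 7: From BI = 15, BM = 14, IM = 26, by the inverse law of cosines:
  cos(∠IBM) = (BI² + BM² - IM²) / (2·BI·BM)
  ∠IBM = 127.38°

Step 8: From MB = 14, MD = 12.31, BD = 2, by the inverse law of cosines:
  cos(∠BMD) = (MB² + MD² - BD²) / (2·MB·MD)
  ∠BMD = 4.66°

Step 9: From DB = 2, DM = 12.31, BM = 14, by the inverse law of cosines:
  cos(∠BDM) = (DB² + DM² - BM²) / (2·DB·DM)
  ∠BDM = 145.34°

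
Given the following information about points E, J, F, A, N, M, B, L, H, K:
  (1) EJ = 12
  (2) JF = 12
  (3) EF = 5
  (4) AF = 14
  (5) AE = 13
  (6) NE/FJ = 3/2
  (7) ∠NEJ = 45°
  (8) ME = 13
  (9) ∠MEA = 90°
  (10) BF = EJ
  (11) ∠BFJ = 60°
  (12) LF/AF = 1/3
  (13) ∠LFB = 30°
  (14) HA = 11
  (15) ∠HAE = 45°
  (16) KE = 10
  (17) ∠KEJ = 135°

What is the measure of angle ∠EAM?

Step 1: By the law of cosines on triangle AEM: AM² = 13² + 13² − 2·13·13·cos(90°) = 338, so AM = 13·√2.
Step 2: By the inverse law of cosines on triangle EAM: cos(∠EAM) = (13² + (13·√2)² − 13²) / (2·13·13·√2) = 338/478 = 0.7071, so ∠EAM = 45°.

Therefore, the measure of angle ∠EAM = 45°.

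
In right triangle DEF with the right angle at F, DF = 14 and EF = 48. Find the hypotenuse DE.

By the Pythagorean theorem: DE^2 = DF^2 + EF^2
DE^2 = 14^2 + 48^2 = 196 + 2304 = 2500
DE = sqrt(2500) = 50

50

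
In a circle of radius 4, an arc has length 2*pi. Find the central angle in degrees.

θ = 360 × 2*pi / (2π × 4) = 90° (rearranging arc length formula).

90°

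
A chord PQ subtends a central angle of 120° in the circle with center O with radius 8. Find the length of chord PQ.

Chord length = 2r sin(θ/2)
= 2 × 8 × sin(120°/2)
= 2 × 8 × sin(60°)
= 8*sqrt(3)

8*sqrt(3)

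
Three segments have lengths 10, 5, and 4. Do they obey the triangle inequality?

The longest side is 10. The other two sides sum to 4 + 5 = 9.
Since 9 ≤ 10, the two shorter sides cannot reach around to close the triangle.

No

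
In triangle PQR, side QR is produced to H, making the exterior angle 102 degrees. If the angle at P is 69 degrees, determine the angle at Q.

angle Q = 102 - 69 = 33 degrees (exterior angle theorem).

33 degrees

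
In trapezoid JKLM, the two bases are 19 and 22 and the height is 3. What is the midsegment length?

The midsegment of a trapezoid = (base1 + base2) / 2
midsegment = (19 + 22) / 2
midsegment = 41 / 2
midsegment = 41/2

41/2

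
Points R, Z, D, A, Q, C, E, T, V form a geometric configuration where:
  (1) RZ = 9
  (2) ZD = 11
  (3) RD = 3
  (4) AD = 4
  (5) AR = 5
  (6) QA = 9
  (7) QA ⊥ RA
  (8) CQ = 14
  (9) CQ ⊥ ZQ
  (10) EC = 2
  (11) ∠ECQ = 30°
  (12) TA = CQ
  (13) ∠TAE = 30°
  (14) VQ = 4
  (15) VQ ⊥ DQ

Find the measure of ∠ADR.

Step 1: By the inverse law of cosines on triangle ADR: cos(∠ADR) = (4² + 3² − 5²) / (2·4·3) = 0/24 = 0, so ∠ADR = 90°.

Therefore, the measure of angle ∠ADR = 90°.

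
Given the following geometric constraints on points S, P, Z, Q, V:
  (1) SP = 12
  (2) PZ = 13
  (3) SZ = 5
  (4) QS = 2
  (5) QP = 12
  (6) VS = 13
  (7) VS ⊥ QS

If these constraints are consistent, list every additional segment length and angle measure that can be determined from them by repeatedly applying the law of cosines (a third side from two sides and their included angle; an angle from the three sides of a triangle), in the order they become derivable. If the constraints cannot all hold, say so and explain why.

The constraints are consistent. Derivable facts, in order:
After 1 step:
- QV = √173
- ∠PQS = 85.22°
- ∠PSQ = 85.22°
- ∠PSZ = 90°
- ∠PZS = 67.38°
- ∠QPS = 9.56°
- ∠SPZ = 22.62°
After 2 steps:
- ∠QVS = 8.75°
- ∠SQV = 81.25°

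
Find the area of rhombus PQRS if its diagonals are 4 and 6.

Area = (4 * 6) / 2 = 24 / 2 = 12

12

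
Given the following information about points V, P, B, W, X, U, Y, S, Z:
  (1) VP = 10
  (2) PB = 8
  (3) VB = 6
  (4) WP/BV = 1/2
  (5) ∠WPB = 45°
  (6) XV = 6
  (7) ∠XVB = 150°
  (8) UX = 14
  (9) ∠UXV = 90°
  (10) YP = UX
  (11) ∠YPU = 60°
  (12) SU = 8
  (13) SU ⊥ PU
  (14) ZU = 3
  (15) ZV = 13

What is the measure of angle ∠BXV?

Step 1: By the law of cosines on triangle XVB: XB² = 6² + 6² − 2·6·6·cos(150°) = 134.35, so XB ≈ 11.59.
Step 2: By the inverse law of cosines on triangle BXV: cos(∠BXV) = (11.59² + 6² − 6²) / (2·11.59·6) = 134.35/139.09 = 0.9659, so ∠BXV = 15°.

Therefore, the measure of angle ∠BXV = 15°.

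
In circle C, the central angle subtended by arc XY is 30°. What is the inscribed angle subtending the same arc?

An inscribed angle intercepts an arc from a point on the circle, while the central angle intercepts the same arc from the center.
The inscribed angle is always half the central angle: 30° / 2 = 15°.

15°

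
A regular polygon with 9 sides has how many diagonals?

The number of diagonals in an n-gon is n(n - 3)/2.
For n = 9: 9(9 - 3)/2 = 9 × 6 / 2 = 27.

27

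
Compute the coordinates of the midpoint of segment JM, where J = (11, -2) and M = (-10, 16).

M = ((x₁ + x₂)/2, (y₁ + y₂)/2)
= ((11 + -10)/2, (-2 + 16)/2)
= (1/2, 14/2) = (1/2, 7)

(1/2, 7)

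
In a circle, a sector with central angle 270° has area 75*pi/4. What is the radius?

Sector area A = πr² × θ/360, so r² = 360A / (πθ).
r² = 360 × 75*pi/4 / (π × 270)
r² = 25
r = 5

5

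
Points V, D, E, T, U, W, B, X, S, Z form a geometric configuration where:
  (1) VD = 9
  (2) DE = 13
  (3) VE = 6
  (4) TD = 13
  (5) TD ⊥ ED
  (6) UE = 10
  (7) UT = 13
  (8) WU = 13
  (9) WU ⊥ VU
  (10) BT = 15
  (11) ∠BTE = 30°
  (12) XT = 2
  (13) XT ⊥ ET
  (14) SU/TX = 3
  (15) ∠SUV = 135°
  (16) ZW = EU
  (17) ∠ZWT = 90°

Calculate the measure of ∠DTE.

Step 1: By the law of cosines on triangle TDE: TE² = 13² + 13² − 2·13·13·cos(90°) = 338, so TE = 13·√2.
Step 2: By the inverse law of cosines on triangle DTE: cos(∠DTE) = (13² + (13·√2)² − 13²) / (2·13·13·√2) = 338/478 = 0.7071, so ∠DTE = 45°.

Therefore, the measure of angle ∠DTE = 45°.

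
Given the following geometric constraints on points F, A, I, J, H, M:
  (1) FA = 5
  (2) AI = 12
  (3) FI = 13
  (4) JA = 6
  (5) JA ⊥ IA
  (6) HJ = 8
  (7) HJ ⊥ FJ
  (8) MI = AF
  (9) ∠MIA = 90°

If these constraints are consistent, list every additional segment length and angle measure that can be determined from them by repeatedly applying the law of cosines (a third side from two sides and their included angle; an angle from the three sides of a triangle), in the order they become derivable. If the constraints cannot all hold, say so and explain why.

The constraints are consistent. Derivable facts, in order:
After 1 step:
- AM = 13
- IJ = 6·√5
- ∠AFI = 67.38°
- ∠AIF = 22.62°
- ∠FAI = 90°
After 2 steps:
- ∠AIJ = 26.57°
- ∠AJI = 63.43°
- ∠AMI = 67.38°
- ∠IAM = 22.62°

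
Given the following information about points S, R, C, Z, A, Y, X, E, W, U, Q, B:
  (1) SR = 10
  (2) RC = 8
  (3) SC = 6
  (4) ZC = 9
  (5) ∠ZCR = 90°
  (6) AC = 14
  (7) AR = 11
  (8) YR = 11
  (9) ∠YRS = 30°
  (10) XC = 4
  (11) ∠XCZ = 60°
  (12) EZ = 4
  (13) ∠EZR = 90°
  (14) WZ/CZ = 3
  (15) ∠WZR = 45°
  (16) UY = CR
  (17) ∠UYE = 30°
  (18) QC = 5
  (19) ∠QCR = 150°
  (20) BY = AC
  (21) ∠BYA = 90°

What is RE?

Step 1: By the law of cosines on triangle ZCR: ZR² = 9² + 8² − 2·9·8·cos(90°) = 145, so ZR = √145.
Step 2: By the law of cosines on triangle RZE: RE² = √145² + 4² − 2·√145·4·cos(90°) = 161, so RE = √161.

Therefore, the length of RE = √161.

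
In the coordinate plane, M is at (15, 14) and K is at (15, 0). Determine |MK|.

d = sqrt((15 - 15)^2 + (0 - 14)^2)
d = sqrt(0^2 + -14^2)
d = sqrt(0 + 196)
d = sqrt(196) = 14

14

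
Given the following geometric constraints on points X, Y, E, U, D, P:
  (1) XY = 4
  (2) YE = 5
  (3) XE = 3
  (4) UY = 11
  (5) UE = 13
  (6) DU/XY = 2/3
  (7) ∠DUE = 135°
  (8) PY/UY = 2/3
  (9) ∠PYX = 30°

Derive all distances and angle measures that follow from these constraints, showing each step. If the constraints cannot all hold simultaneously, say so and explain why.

The constraints are consistent.

From the given relations:
  DU = 2/3·XY = 2/3·4 ≈ 2.67
  PY = 2/3·UY = 2/3·11 ≈ 7.33

Step 1: From XY = 4, YP = 7.33, and ∠XYP = 30°, by the law of cosines:
  XP² = XY² + YP² - 2·XY·YP·cos(30°) = 16 + 53.78 - 50.81 = 18.97
  XP ≈ 4.36

Step 2: From EU = 13, UD = 2.67, and ∠EUD = 135°, by the law of cosines:
  ED² = EU² + UD² - 2·EU·UD·cos(135°) = 169 + 7.111 + 49.03 = 225.1
  ED ≈ 15

Step 3: From XE = 3, XY = 4, EY = 5, by the inverse law of cosines:
  cos(∠EXY) = (XE² + XY² - EY²) / (2·XE·XY)
  ∠EXY = 90°

Step 4: From YE = 5, YU = 11, EU = 13, by the inverse law of cosines:
  cos(∠EYU) = (YE² + YU² - EU²) / (2·YE·YU)
  ∠EYU = 102.07°

Step 5: From YE = 5, YX = 4, EX = 3, by the inverse law of cosines:
  cos(∠EYX) = (YE² + YX² - EX²) / (2·YE·YX)
  ∠EYX = 36.87°

Step 6: From EU = 13, EY = 5, UY = 11, by the inverse law of cosines:
  cos(∠UEY) = (EU² + EY² - UY²) / (2·EU·EY)
  ∠UEY = 55.84°

Step 7: From EX = 3, EY = 5, XY = 4, by the inverse law of cosines:
  cos(∠XEY) = (EX² + EY² - XY²) / (2·EX·EY)
  ∠XEY = 53.13°

Step 8: From UE = 13, UY = 11, EY = 5, by the inverse law of cosines:
  cos(∠EUY) = (UE² + UY² - EY²) / (2·UE·UY)
  ∠EUY = 22.09°

Step 9: From XP = 4.36, XY = 4, PY = 7.33, by the inverse law of cosines:
  cos(∠PXY) = (XP² + XY² - PY²) / (2·XP·XY)
  ∠PXY = 122.67°

Step 10: From ED = 15, EU = 13, DU = 2.67, by the inverse law of cosines:
  cos(∠DEU) = (ED² + EU² - DU²) / (2·ED·EU)
  ∠DEU = 7.22°

Step 11: From DE = 15, DU = 2.67, EU = 13, by the inverse law of cosines:
  cos(∠EDU) = (DE² + DU² - EU²) / (2·DE·DU)
  ∠EDU = 37.78°

Step 12: From PX = 4.36, PY = 7.33, XY = 4, by the inverse law of cosines:
  cos(∠XPY) = (PX² + PY² - XY²) / (2·PX·PY)
  ∠XPY = 27.33°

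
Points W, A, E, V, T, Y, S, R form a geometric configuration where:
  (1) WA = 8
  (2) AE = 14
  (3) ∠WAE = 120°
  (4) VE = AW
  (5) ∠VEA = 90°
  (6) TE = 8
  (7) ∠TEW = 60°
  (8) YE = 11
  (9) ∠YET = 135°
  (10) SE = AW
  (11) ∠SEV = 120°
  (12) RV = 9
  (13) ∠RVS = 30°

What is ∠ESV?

From the given relations: SE = AW = 8; VE = AW = 8.
Step 1: By the law of cosines on triangle SEV: SV² = 8² + 8² − 2·8·8·cos(120°) = 192, so SV = 8·√3.
Step 2: By the inverse law of cosines on triangle ESV: cos(∠ESV) = (8² + (8·√3)² − 8²) / (2·8·8·√3) = 192/221.7 = 0.866, so ∠ESV = 30°.

Therefore, the measure of angle ∠ESV = 30°.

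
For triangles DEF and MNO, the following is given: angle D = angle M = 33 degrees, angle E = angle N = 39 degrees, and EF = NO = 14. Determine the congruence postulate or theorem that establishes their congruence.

The given information provides:
angle D = angle M = 33 degrees, angle E = angle N = 39 degrees, and EF = NO = 14
This matches the AAS congruence theorem.
Two pairs of corresponding angles and a non-included side are equal (Angle-Angle-Side).

AAS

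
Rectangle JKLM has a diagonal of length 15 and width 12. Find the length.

Using the Pythagorean theorem: d^2 = a^2 + b^2
b^2 = d^2 - a^2
b^2 = 225 - 144
b^2 = 81
b = sqrt(81) = 9

9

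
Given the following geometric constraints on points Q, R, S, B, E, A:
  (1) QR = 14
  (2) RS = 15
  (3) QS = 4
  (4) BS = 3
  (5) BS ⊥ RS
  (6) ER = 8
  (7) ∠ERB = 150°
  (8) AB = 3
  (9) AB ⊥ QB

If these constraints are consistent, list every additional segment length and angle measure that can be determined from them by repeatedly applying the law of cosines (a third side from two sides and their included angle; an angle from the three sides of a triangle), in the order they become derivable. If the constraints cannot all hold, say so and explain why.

The constraints are consistent. Derivable facts, in order:
After 1 step:
- RB = 3·√26
- ∠QRS = 15.36°
- ∠QSR = 67.98°
- ∠RQS = 96.67°
After 2 steps:
- BE ≈ 22.58
- ∠BRS = 11.31°
- ∠RBS = 78.69°
After 3 steps:
- ∠BER = 19.8°
- ∠EBR = 10.2°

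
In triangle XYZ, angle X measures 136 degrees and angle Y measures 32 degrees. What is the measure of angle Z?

angle Z = 180 - 136 - 32 = 12 degrees.

12 degrees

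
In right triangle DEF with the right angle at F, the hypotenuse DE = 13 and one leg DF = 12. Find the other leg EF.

EF = sqrt(13^2 - 12^2) = sqrt(25) = 5

5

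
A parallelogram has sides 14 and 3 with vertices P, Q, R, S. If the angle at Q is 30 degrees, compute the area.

The area of a parallelogram equals the product of two adjacent sides times the sine of the included angle.
This is because the height equals 3 * sin(30°) = 3/2.
Area = 14 * 3/2 = 21

21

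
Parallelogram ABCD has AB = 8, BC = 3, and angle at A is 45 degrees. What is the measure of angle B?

In a parallelogram, consecutive angles are supplementary (sum to 180°).
angle B = 180 - angle A
angle B = 180 - 45
angle B = 135 degrees

135 degrees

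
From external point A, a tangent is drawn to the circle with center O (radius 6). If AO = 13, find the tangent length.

The tangent, radius, and line from the external point to the center form a right triangle.
The right angle is where the tangent meets the radius.
By the Pythagorean theorem: tangent² + 6² = 13²
tangent² = 169 - 36 = 133
tangent = sqrt(133)

sqrt(133)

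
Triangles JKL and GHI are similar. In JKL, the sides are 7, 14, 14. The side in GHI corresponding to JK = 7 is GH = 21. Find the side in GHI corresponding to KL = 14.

Since the triangles are similar, the ratio of corresponding sides is constant.
Scale factor k = GH / JK = 21 / 7 = 3
HI = k * KL = 3 * 14 = 42

42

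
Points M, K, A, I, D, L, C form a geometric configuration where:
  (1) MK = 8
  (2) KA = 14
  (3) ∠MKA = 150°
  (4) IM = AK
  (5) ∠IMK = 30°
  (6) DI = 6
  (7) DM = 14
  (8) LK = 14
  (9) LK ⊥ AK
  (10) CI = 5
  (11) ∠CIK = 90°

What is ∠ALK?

Step 1: By the law of cosines on triangle LKA: LA² = 14² + 14² − 2·14·14·cos(90°) = 392, so LA = 14·√2.
Step 2: By the inverse law of cosines on triangle ALK: cos(∠ALK) = ((14·√2)² + 14² − 14²) / (2·14·√2·14) = 392/554.37 = 0.7071, so ∠ALK = 45°.

Therefore, the measure of angle ∠ALK = 45°.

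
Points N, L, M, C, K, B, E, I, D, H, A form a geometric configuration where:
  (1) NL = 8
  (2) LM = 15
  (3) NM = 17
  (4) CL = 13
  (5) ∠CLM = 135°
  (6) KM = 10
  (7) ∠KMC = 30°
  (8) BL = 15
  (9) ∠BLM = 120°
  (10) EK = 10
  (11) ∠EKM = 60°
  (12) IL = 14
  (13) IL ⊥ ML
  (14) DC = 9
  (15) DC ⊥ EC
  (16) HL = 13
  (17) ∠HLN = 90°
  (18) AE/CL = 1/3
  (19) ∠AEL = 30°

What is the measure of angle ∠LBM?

Step 1: By the law of cosines on triangle BLM: BM² = 15² + 15² − 2·15·15·cos(120°) = 675, so BM = 15·√3.
Step 2: By the inverse law of cosines on triangle LBM: cos(∠LBM) = (15² + (15·√3)² − 15²) / (2·15·15·√3) = 675/779.42 = 0.866, so ∠LBM = 30°.

Therefore, the measure of angle ∠LBM = 30°.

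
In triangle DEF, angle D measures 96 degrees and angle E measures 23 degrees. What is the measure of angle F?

The interior angles sum to 180°: angle F = 180 - 96 - 23 = 61°.
The triangle is obtuse (angles 96°, 23°, 61°).

61 degrees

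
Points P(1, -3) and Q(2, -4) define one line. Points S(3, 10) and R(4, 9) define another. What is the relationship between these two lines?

Slope of line 1: m1 = (-4 - -3)/(2 - 1) = -1/1 = -1
Slope of line 2: m2 = (9 - 10)/(4 - 3) = -1/1 = -1
Since m1 = m2 = -1, the lines are parallel.

Parallel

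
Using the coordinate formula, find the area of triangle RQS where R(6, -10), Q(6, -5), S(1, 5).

The Shoelace formula computes the area from vertex coordinates by summing cross products.
For vertices (6,-10), (6,-5), (1,5):
Signed sum = 6*-5 - 6*-10 + 6*5 - 1*-5 + 1*-10 - 6*5
= 30 + 35 + -40 = 25
Area = (1/2)|25| = 25/2.

25/2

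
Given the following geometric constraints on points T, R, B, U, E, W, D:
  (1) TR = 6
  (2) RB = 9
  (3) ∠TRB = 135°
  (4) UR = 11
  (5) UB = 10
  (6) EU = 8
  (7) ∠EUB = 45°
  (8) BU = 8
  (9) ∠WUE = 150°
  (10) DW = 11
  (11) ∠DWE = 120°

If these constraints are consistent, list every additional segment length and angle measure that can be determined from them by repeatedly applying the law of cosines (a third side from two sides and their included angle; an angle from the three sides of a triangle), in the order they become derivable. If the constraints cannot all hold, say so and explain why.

These constraints are not satisfiable: (5) UB = 10 and (8) BU = 8 assign two different lengths to the same segment. No planar figure meets all of them, so nothing further can be derived.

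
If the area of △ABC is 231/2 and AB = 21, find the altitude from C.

height = 2 * 231/2 / 21 = 11

11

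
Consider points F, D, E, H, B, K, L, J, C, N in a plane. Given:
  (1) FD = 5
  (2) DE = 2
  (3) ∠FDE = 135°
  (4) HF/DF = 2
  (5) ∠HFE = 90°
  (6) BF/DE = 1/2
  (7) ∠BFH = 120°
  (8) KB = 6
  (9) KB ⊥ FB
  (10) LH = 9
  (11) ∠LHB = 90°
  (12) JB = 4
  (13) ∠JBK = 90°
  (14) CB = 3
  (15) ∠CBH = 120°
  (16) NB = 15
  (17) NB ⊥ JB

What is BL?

From the given relations: BF = 1/2·DE = 1/2·2 = 1; HF = 2·DF = 2·5 = 10.
Step 1: By the law of cosines on triangle BFH: BH² = 1² + 10² − 2·1·10·cos(120°) = 111, so BH = √111.
Step 2: By the law of cosines on triangle BHL: BL² = √111² + 9² − 2·√111·9·cos(90°) = 192, so BL = 8·√3.

Therefore, the length of BL = 8·√3.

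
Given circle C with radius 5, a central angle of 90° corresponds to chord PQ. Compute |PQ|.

Drop a perpendicular from the center to the chord, bisecting both the chord and the central angle.
Each half-chord = r sin(θ/2) = 5 sin(45°).
The full chord = 2 × 5 × sin(45°) = 5*sqrt(2).

5*sqrt(2)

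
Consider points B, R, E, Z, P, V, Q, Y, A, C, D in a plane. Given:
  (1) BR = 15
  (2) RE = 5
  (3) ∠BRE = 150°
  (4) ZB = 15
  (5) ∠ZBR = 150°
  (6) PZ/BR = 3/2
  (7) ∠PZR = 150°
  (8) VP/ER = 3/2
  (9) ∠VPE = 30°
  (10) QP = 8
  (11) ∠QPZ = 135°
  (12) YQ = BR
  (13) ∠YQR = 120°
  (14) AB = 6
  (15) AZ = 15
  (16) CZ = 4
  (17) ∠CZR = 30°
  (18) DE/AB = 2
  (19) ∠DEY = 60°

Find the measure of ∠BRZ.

Step 1: By the law of cosines on triangle RBZ: RZ² = 15² + 15² − 2·15·15·cos(150°) = 839.71, so RZ ≈ 28.98.
Step 2: By the inverse law of cosines on triangle BRZ: cos(∠BRZ) = (15² + 28.98² − 15²) / (2·15·28.98) = 839.71/869.33 = 0.9659, so ∠BRZ = 15°.

Therefore, the measure of angle ∠BRZ = 15°.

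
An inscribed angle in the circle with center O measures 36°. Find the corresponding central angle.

By the inscribed angle theorem, the central angle is twice the inscribed angle.
Central angle = 2 × 36° = 72°

72°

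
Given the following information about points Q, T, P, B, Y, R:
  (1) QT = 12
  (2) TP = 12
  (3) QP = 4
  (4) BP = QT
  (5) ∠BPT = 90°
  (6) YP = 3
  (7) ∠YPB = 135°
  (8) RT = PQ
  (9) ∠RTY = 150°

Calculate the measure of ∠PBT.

From the given relations: BP = QT = 12.
Step 1: By the law of cosines on triangle BPT: BT² = 12² + 12² − 2·12·12·cos(90°) = 288, so BT = 12·√2.
Step 2: By the inverse law of cosines on triangle PBT: cos(∠PBT) = (12² + (12·√2)² − 12²) / (2·12·12·√2) = 288/407.29 = 0.7071, so ∠PBT = 45°.

Therefore, the measure of angle ∠PBT = 45°.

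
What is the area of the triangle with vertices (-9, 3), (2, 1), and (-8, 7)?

Using the Shoelace formula for a triangle:
Area = (1/2)|x0(y1 - y2) + x1(y2 - y0) + x2(y0 - y1)|
Area = (1/2)|-9(1 - 7) + 2(7 - 3) + -8(3 - 1)|
Area = (1/2)|54 + 8 + -16|
Area = (1/2)|46|
Area = (1/2)(46)
Area = 23

23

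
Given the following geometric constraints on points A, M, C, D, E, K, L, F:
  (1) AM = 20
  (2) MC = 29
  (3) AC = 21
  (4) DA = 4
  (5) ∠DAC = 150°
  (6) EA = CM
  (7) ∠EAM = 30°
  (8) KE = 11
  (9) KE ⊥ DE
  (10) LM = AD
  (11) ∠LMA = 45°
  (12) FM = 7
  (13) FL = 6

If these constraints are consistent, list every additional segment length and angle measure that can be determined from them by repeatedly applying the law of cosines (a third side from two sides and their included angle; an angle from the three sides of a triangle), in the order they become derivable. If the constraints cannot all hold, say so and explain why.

The constraints are consistent. Derivable facts, in order:
After 1 step:
- AL ≈ 17.4
- CD ≈ 24.55
- ME ≈ 15.38
- ∠ACM = 43.6°
- ∠AMC = 46.4°
- ∠CAM = 90°
- ∠FLM = 86.42°
- ∠FML = 58.81°
- ∠LFM = 34.77°
After 2 steps:
- ∠ACD = 4.67°
- ∠ADC = 25.33°
- ∠AEM = 40.57°
- ∠ALM = 125.65°
- ∠AME = 109.43°
- ∠LAM = 9.35°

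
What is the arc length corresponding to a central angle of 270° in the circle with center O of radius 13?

The full circumference is 2πr = 2π(13) = 26*pi.
The arc spans 270° out of 360°, which is a fraction of 3/4.
Arc length = 26*pi × 3/4 = 39*pi/2.

39*pi/2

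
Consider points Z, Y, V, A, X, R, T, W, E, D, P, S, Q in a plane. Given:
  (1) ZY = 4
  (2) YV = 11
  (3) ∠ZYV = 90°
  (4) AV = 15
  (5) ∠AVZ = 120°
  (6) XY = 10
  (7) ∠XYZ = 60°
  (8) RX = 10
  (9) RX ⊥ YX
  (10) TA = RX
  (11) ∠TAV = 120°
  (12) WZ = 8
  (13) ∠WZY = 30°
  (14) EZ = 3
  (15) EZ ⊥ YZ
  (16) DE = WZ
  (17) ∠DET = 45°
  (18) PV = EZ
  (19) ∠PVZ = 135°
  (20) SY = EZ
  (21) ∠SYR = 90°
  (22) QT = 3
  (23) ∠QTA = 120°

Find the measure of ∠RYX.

Step 1: By the law of cosines on triangle YXR: YR² = 10² + 10² − 2·10·10·cos(90°) = 200, so YR = 10·√2.
Step 2: By the inverse law of cosines on triangle RYX: cos(∠RYX) = ((10·√2)² + 10² − 10²) / (2·10·√2·10) = 200/282.84 = 0.7071, so ∠RYX = 45°.

Therefore, the measure of angle ∠RYX = 45°.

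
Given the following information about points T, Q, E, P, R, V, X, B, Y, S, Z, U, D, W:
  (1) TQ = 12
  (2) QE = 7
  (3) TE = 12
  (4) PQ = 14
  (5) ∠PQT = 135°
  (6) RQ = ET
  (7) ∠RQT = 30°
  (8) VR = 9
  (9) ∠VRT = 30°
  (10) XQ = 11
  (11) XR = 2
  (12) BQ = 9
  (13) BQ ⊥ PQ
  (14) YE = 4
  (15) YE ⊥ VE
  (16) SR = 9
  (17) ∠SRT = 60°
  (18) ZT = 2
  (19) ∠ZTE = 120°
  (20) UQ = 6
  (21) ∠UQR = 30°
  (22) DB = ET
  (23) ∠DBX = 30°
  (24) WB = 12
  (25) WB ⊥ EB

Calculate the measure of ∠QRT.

From the given relations: RQ = ET = 12.
Step 1: By the law of cosines on triangle RQT: RT² = 12² + 12² − 2·12·12·cos(30°) = 38.58, so RT ≈ 6.21.
Step 2: By the inverse law of cosines on triangle QRT: cos(∠QRT) = (12² + 6.21² − 12²) / (2·12·6.21) = 38.58/149.08 = 0.2588, so ∠QRT = 75°.

Therefore, the measure of angle ∠QRT = 75°.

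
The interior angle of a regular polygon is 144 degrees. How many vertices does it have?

Each interior angle of a regular n-gon is (n - 2) * 180 / n.
Setting this equal to 144:
(n - 2) * 180 / n = 144
Each exterior angle = 180 - 144 = 36 degrees.
Since exterior angles sum to 360: n = 360 / 36 = 10.

10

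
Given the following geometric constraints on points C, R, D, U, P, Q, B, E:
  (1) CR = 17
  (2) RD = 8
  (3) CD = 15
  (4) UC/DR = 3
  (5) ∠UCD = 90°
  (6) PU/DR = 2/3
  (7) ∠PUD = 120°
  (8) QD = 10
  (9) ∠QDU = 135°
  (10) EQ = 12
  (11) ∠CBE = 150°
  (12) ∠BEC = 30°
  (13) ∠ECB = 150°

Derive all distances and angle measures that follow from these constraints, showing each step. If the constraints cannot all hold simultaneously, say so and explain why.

These constraints are not satisfiable: (11), (12) and (13) are the three interior angles of triangle CBE, which must sum to 180°, but 150° + 30° + 150° = 330°. No planar figure meets all of them, so nothing further can be derived.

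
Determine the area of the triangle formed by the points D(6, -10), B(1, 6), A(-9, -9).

Using the Shoelace formula for a triangle:
Area = (1/2)|x0(y1 - y2) + x1(y2 - y0) + x2(y0 - y1)|
Area = (1/2)|6(6 - -9) + 1(-9 - -10) + -9(-10 - 6)|
Area = (1/2)|90 + 1 + 144|
Area = (1/2)|235|
Area = (1/2)(235)
Area = 235/2

235/2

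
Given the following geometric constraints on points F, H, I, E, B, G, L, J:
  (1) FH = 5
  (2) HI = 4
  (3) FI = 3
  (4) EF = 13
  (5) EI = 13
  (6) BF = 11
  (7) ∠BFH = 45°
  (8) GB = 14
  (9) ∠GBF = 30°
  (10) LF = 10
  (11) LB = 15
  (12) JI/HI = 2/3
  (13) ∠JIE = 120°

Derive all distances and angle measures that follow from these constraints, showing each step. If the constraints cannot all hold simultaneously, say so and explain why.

The constraints are consistent.

From the given relations:
  JI = 2/3·HI = 2/3·4 ≈ 2.67

Step 1: From FB = 11, BG = 14, and ∠FBG = 30°, by the law of cosines:
  FG² = FB² + BG² - 2·FB·BG·cos(30°) = 121 + 196 - 266.7 = 50.26
  FG ≈ 7.09

Step 2: From HF = 5, FB = 11, and ∠HFB = 45°, by the law of cosines:
  HB² = HF² + FB² - 2·HF·FB·cos(45°) = 25 + 121 - 77.78 = 68.22
  HB ≈ 8.26

Step 3: From EI = 13, IJ = 2.67, and ∠EIJ = 120°, by the law of cosines:
  EJ² = EI² + IJ² - 2·EI·IJ·cos(120°) = 169 + 7.111 + 34.67 = 210.8
  EJ ≈ 14.52

Step 4: From FB = 11, FL = 10, BL = 15, by the inverse law of cosines:
  cos(∠BFL) = (FB² + FL² - BL²) / (2·FB·FL)
  ∠BFL = 91.04°

Step 5: From FE = 13, FI = 3, EI = 13, by the inverse law of cosines:
  cos(∠EFI) = (FE² + FI² - EI²) / (2·FE·FI)
  ∠EFI = 83.37°

Step 6: From FH = 5, FI = 3, HI = 4, by the inverse law of cosines:
  cos(∠HFI) = (FH² + FI² - HI²) / (2·FH·FI)
  ∠HFI = 53.13°

Step 7: From HF = 5, HI = 4, FI = 3, by the inverse law of cosines:
  cos(∠FHI) = (HF² + HI² - FI²) / (2·HF·HI)
  ∠FHI = 36.87°

Step 8: From IE = 13, IF = 3, EF = 13, by the inverse law of cosines:
  cos(∠EIF) = (IE² + IF² - EF²) / (2·IE·IF)
  ∠EIF = 83.37°

Step 9: From IF = 3, IH = 4, FH = 5, by the inverse law of cosines:
  cos(∠FIH) = (IF² + IH² - FH²) / (2·IF·IH)
  ∠FIH = 90°

Step 10: From EF = 13, EI = 13, FI = 3, by the inverse law of cosines:
  cos(∠FEI) = (EF² + EI² - FI²) / (2·EF·EI)
  ∠FEI = 13.25°

Step 11: From BF = 11, BL = 15, FL = 10, by the inverse law of cosines:
  cos(∠FBL) = (BF² + BL² - FL²) / (2·BF·BL)
  ∠FBL = 41.8°

Step 12: From LB = 15, LF = 10, BF = 11, by the inverse law of cosines:
  cos(∠BLF) = (LB² + LF² - BF²) / (2·LB·LF)
  ∠BLF = 47.16°

Step 13: From FB = 11, FG = 7.09, BG = 14, by the inverse law of cosines:
  cos(∠BFG) = (FB² + FG² - BG²) / (2·FB·FG)
  ∠BFG = 99.13°

Step 14: From HB = 8.26, HF = 5, BF = 11, by the inverse law of cosines:
  cos(∠BHF) = (HB² + HF² - BF²) / (2·HB·HF)
  ∠BHF = 109.66°

Step 15: From EI = 13, EJ = 14.52, IJ = 2.67, by the inverse law of cosines:
  cos(∠IEJ) = (EI² + EJ² - IJ²) / (2·EI·EJ)
  ∠IEJ = 9.15°

Step 16: From BF = 11, BH = 8.26, FH = 5, by the inverse law of cosines:
  cos(∠FBH) = (BF² + BH² - FH²) / (2·BF·BH)
  ∠FBH = 25.34°

Step 17: From GB = 14, GF = 7.09, BF = 11, by the inverse law of cosines:
  cos(∠BGF) = (GB² + GF² - BF²) / (2·GB·GF)
  ∠BGF = 50.87°

Step 18: From JE = 14.52, JI = 2.67, EI = 13, by the inverse law of cosines:
  cos(∠EJI) = (JE² + JI² - EI²) / (2·JE·JI)
  ∠EJI = 50.85°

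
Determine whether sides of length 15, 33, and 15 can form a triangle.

Check the triangle inequality: 15 + 15 = 30 ≤ 33.
Since the sum of two sides does not exceed the third, no triangle can be formed.

No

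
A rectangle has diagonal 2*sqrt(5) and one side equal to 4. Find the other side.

The diagonal of a rectangle forms a right triangle with the two sides.
Rearranging the Pythagorean theorem: missing side = sqrt(d^2 - known^2).
= sqrt(20 - 16) = sqrt(4) = 2.

2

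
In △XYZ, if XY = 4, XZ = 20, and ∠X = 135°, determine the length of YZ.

By the law of cosines: YZ^2 = XY^2 + XZ^2 - 2*XY*XZ*cos(X)
YZ^2 = 4^2 + 20^2 - 2*4*20*cos(135°)
YZ^2 = 16 + 400 - 160*(-sqrt(2)/2)
YZ^2 = 80*sqrt(2) + 416
YZ = 4*sqrt(5*sqrt(2) + 26)

4*sqrt(5*sqrt(2) + 26)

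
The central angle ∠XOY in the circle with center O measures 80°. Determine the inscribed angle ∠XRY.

An inscribed angle intercepts an arc from a point on the circle, while the central angle intercepts the same arc from the center.
The inscribed angle is always half the central angle: 80° / 2 = 40°.

40°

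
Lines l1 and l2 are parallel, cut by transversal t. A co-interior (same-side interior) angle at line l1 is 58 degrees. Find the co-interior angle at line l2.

Co-interior (same-side interior) angles are between the parallel lines on the same side of the transversal.
Unlike corresponding or alternate interior angles, they are supplementary rather than equal.
So the angle = 180 - 58 = 122 degrees.

122 degrees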